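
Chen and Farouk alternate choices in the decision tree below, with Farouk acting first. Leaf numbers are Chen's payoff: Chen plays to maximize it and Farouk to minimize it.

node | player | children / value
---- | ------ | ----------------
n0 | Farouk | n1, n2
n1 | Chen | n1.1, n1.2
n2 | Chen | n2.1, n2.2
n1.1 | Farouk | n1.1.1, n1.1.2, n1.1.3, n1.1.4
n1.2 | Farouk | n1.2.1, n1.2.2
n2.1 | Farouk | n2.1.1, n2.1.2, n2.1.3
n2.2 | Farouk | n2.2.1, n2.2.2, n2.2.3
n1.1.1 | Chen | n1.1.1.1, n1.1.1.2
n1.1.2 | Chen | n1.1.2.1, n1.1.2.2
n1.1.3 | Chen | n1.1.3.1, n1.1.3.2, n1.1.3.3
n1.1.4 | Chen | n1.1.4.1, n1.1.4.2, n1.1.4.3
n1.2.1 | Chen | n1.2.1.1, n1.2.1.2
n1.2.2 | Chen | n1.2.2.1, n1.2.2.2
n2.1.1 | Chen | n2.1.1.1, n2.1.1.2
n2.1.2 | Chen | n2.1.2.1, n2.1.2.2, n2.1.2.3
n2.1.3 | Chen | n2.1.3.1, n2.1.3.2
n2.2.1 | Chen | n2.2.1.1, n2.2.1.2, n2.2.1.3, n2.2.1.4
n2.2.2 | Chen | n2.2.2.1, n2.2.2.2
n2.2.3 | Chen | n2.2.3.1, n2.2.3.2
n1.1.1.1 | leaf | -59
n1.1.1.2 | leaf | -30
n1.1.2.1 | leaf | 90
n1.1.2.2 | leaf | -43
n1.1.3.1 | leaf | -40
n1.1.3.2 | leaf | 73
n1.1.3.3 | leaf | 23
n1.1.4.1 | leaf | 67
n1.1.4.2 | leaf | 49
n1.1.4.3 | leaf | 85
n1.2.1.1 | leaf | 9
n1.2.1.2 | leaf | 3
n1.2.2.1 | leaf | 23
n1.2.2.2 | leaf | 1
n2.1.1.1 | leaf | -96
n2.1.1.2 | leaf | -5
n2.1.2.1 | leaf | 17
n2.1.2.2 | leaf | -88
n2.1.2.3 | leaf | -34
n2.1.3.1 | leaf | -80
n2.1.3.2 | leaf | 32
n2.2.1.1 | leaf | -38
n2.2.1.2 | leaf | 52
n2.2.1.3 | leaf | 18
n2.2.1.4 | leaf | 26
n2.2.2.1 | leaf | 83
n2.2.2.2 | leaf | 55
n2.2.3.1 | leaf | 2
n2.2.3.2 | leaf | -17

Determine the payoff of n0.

n1.1.1 (Chen): max(-59, -30) = -30
n1.1.2 (Chen): max(90, -43) = 90
n1.1.3 (Chen): max(-40, 73, 23) = 73
n1.1.4 (Chen): max(67, 49, 85) = 85
n1.1 (Farouk): min(-30, 90, 73, 85) = -30
n1.2.1 (Chen): max(9, 3) = 9
n1.2.2 (Chen): max(23, 1) = 23
n1.2 (Farouk): min(9, 23) = 9
n1 (Chen): max(-30, 9) = 9
n2.1.1 (Chen): max(-96, -5) = -5
n2.1.2 (Chen): max(17, -88, -34) = 17
n2.1.3 (Chen): max(-80, 32) = 32
n2.1 (Farouk): min(-5, 17, 32) = -5
n2.2.1 (Chen): max(-38, 52, 18, 26) = 52
n2.2.2 (Chen): max(83, 55) = 83
n2.2.3 (Chen): max(2, -17) = 2
n2.2 (Farouk): min(52, 83, 2) = 2
n2 (Chen): max(-5, 2) = 2
n0 (Farouk): min(9, 2) = 2

2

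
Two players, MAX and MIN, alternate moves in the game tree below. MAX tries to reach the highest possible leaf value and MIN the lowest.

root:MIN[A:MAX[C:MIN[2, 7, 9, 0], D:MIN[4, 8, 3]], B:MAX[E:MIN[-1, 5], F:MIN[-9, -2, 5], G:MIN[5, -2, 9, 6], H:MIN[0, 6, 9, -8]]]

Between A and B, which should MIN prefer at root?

B

C (MIN): min(2, 7, 9, 0) = 0
D (MIN): min(4, 8, 3) = 3
A (MAX): max(0, 3) = 3
E (MIN): min(-1, 5) = -1
F (MIN): min(-9, -2, 5) = -9
G (MIN): min(5, -2, 9, 6) = -2
H (MIN): min(0, 6, 9, -8) = -8
B (MAX): max(-1, -9, -2, -8) = -1
MIN prefers the lower value; A=3, B=-1. B is better since -1 < 3.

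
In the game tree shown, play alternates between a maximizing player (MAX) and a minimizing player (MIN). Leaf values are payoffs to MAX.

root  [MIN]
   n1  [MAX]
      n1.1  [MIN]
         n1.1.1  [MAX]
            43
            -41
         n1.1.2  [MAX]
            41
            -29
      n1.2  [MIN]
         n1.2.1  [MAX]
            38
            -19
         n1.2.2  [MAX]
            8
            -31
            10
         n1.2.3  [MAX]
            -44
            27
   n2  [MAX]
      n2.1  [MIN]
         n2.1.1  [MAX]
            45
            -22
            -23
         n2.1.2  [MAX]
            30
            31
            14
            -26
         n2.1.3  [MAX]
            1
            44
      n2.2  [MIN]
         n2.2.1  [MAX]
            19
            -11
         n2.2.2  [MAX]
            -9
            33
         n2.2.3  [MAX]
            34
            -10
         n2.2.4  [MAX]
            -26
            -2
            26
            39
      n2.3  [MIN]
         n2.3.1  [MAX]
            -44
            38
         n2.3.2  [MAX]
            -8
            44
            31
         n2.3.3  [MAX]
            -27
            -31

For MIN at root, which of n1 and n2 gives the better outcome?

n1.1.1 (MAX): max(43, -41) = 43
n1.1.2 (MAX): max(41, -29) = 41
n1.1 (MIN): min(43, 41) = 41
n1.2.1 (MAX): max(38, -19) = 38
n1.2.2 (MAX): max(8, -31, 10) = 10
n1.2.3 (MAX): max(-44, 27) = 27
n1.2 (MIN): min(38, 10, 27) = 10
n1 (MAX): max(41, 10) = 41
n2.1.1 (MAX): max(45, -22, -23) = 45
n2.1.2 (MAX): max(30, 31, 14, -26) = 31
n2.1.3 (MAX): max(1, 44) = 44
n2.1 (MIN): min(45, 31, 44) = 31
n2.2.1 (MAX): max(19, -11) = 19
n2.2.2 (MAX): max(-9, 33) = 33
n2.2.3 (MAX): max(34, -10) = 34
n2.2.4 (MAX): max(-26, -2, 26, 39) = 39
n2.2 (MIN): min(19, 33, 34, 39) = 19
n2.3.1 (MAX): max(-44, 38) = 38
n2.3.2 (MAX): max(-8, 44, 31) = 44
n2.3.3 (MAX): max(-27, -31) = -27
n2.3 (MIN): min(38, 44, -27) = -27
n2 (MAX): max(31, 19, -27) = 31
MIN prefers the lower value; n1=41, n2=31. n2 is better since 31 < 41.

n2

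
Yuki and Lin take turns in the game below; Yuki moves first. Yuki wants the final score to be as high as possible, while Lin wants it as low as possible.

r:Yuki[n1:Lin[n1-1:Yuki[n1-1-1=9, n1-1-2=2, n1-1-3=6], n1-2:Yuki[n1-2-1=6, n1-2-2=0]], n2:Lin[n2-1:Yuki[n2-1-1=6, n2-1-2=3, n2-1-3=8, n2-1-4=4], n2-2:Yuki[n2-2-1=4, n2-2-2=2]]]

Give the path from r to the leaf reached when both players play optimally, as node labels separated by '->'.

r -> n1 -> n1-2 -> n1-2-1

n1-1 (Yuki): max(9, 2, 6) = 9
n1-2 (Yuki): max(6, 0) = 6
n1 (Lin): min(9, 6) = 6
n2-1 (Yuki): max(6, 3, 8, 4) = 8
n2-2 (Yuki): max(4, 2) = 4
n2 (Lin): min(8, 4) = 4
r (Yuki): max(6, 4) = 6
At r, Yuki picks n1 (highest: 6).
At n1, Lin picks n1-2 (lowest: 6).
At n1-2, Yuki picks n1-2-1 (highest: 6).
Terminal value 6.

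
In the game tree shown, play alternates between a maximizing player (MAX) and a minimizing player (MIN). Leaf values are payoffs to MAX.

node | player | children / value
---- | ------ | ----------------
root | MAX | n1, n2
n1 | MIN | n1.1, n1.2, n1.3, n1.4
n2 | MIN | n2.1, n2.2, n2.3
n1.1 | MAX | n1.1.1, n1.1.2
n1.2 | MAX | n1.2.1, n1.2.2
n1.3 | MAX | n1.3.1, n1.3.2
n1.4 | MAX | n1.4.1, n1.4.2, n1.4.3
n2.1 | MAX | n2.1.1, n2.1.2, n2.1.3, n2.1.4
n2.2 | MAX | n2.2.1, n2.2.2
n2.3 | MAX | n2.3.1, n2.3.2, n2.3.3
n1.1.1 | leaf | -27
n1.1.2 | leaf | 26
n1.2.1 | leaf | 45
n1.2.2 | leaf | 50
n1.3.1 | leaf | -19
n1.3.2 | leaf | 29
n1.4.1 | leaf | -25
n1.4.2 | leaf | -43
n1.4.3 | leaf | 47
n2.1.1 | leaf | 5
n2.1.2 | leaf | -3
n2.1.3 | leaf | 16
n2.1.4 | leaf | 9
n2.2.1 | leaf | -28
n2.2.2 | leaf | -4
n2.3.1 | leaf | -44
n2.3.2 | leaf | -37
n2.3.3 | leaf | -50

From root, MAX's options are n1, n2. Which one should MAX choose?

n1.1 (MAX): max(-27, 26) = 26
n1.2 (MAX): max(45, 50) = 50
n1.3 (MAX): max(-19, 29) = 29
n1.4 (MAX): max(-25, -43, 47) = 47
n1 (MIN): min(26, 50, 29, 47) = 26
n2.1 (MAX): max(5, -3, 16, 9) = 16
n2.2 (MAX): max(-28, -4) = -4
n2.3 (MAX): max(-44, -37, -50) = -37
n2 (MIN): min(16, -4, -37) = -37
root (MAX): max(26, -37) = 26
MAX at root wants the highest of {n1=26, n2=-37}, so chooses n1.

n1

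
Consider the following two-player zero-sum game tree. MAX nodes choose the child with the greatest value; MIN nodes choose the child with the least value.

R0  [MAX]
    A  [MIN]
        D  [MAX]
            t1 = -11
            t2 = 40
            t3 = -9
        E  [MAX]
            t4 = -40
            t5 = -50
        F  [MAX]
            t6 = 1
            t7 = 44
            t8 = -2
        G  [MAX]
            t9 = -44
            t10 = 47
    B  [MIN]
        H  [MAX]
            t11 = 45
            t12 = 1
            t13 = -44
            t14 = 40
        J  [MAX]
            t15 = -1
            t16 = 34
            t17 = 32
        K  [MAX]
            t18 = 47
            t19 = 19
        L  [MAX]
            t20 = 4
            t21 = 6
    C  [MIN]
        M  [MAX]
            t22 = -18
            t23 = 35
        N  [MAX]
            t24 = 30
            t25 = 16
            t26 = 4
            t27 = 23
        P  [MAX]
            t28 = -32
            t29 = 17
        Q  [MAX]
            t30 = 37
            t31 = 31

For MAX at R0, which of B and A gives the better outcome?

B

H (MAX): max(45, 1, -44, 40) = 45
J (MAX): max(-1, 34, 32) = 34
K (MAX): max(47, 19) = 47
L (MAX): max(4, 6) = 6
B (MIN): min(45, 34, 47, 6) = 6
D (MAX): max(-11, 40, -9) = 40
E (MAX): max(-40, -50) = -40
F (MAX): max(1, 44, -2) = 44
G (MAX): max(-44, 47) = 47
A (MIN): min(40, -40, 44, 47) = -40
MAX prefers the higher value; B=6, A=-40. B is better since 6 > -40.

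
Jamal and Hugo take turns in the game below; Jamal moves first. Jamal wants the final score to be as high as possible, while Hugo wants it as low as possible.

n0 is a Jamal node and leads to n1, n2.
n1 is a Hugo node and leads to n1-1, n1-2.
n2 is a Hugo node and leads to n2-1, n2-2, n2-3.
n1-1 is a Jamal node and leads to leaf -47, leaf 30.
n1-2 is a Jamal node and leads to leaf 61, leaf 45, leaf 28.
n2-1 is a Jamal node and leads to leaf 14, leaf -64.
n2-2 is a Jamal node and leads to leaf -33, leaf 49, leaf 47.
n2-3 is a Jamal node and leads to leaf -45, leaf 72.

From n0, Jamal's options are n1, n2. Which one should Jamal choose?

n1

n1-1 (Jamal): max(-47, 30) = 30
n1-2 (Jamal): max(61, 45, 28) = 61
n1 (Hugo): min(30, 61) = 30
n2-1 (Jamal): max(14, -64) = 14
n2-2 (Jamal): max(-33, 49, 47) = 49
n2-3 (Jamal): max(-45, 72) = 72
n2 (Hugo): min(14, 49, 72) = 14
n0 (Jamal): max(30, 14) = 30
Jamal at n0 wants the highest of {n1=30, n2=14}, so chooses n1.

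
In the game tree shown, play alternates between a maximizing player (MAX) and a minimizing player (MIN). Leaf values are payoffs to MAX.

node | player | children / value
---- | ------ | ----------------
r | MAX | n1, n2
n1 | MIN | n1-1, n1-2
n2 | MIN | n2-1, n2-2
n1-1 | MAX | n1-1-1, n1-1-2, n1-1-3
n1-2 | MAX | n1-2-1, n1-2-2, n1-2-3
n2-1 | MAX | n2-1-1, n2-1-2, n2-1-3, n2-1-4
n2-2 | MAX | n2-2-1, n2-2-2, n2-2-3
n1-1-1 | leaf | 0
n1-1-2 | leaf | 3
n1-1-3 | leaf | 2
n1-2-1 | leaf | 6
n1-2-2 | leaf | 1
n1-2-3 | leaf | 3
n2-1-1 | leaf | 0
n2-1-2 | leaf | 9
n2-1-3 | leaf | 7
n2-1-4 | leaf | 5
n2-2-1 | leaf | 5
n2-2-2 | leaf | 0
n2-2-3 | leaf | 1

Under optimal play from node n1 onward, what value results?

n1-1 (MAX): max(0, 3, 2) = 3
n1-2 (MAX): max(6, 1, 3) = 6
n1 (MIN): min(3, 6) = 3

3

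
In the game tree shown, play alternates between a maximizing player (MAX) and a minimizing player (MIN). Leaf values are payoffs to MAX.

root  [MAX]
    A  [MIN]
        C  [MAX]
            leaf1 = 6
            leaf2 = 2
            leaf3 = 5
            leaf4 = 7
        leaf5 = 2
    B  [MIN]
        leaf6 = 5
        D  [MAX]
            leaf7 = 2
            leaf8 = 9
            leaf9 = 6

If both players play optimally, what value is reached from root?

C (MAX): max(6, 2, 5, 7) = 7
A (MIN): min(7, 2) = 2
D (MAX): max(2, 9, 6) = 9
B (MIN): min(5, 9) = 5
root (MAX): max(2, 5) = 5

5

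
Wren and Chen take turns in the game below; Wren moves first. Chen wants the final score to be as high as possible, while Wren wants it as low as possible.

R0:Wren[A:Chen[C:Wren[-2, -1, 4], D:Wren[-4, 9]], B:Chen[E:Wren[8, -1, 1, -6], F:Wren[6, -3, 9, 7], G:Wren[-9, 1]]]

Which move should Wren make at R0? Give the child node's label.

B

C (Wren): min(-2, -1, 4) = -2
D (Wren): min(-4, 9) = -4
A (Chen): max(-2, -4) = -2
E (Wren): min(8, -1, 1, -6) = -6
F (Wren): min(6, -3, 9, 7) = -3
G (Wren): min(-9, 1) = -9
B (Chen): max(-6, -3, -9) = -3
R0 (Wren): min(-2, -3) = -3
Wren at R0 wants the lowest of {A=-2, B=-3}, so chooses B.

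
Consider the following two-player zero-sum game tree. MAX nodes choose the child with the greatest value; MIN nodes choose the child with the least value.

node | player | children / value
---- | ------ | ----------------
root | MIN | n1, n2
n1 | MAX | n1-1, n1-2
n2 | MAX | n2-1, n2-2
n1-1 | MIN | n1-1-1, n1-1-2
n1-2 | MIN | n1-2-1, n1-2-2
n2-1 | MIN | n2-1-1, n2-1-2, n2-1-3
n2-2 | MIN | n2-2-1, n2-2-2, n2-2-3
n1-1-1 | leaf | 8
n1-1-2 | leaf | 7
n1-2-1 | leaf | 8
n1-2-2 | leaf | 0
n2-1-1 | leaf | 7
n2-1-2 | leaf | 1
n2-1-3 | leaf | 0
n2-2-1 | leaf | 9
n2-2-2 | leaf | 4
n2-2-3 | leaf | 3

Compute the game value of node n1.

n1-1 (MIN): min(8, 7) = 7
n1-2 (MIN): min(8, 0) = 0
n1 (MAX): max(7, 0) = 7

7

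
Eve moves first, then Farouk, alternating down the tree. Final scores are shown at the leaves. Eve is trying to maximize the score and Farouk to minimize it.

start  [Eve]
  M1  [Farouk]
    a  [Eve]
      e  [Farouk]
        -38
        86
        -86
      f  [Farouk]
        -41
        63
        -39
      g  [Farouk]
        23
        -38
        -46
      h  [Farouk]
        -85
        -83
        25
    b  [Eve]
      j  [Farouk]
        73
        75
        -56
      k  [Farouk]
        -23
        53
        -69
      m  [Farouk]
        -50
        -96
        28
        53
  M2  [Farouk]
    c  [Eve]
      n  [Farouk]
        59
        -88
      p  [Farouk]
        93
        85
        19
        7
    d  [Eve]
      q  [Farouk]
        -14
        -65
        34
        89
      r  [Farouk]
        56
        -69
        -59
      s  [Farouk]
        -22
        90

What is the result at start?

e (Farouk): min(-38, 86, -86) = -86
f (Farouk): min(-41, 63, -39) = -41
g (Farouk): min(23, -38, -46) = -46
h (Farouk): min(-85, -83, 25) = -85
a (Eve): max(-86, -41, -46, -85) = -41
j (Farouk): min(73, 75, -56) = -56
k (Farouk): min(-23, 53, -69) = -69
m (Farouk): min(-50, -96, 28, 53) = -96
b (Eve): max(-56, -69, -96) = -56
M1 (Farouk): min(-41, -56) = -56
n (Farouk): min(59, -88) = -88
p (Farouk): min(93, 85, 19, 7) = 7
c (Eve): max(-88, 7) = 7
q (Farouk): min(-14, -65, 34, 89) = -65
r (Farouk): min(56, -69, -59) = -69
s (Farouk): min(-22, 90) = -22
d (Eve): max(-65, -69, -22) = -22
M2 (Farouk): min(7, -22) = -22
start (Eve): max(-56, -22) = -22

-22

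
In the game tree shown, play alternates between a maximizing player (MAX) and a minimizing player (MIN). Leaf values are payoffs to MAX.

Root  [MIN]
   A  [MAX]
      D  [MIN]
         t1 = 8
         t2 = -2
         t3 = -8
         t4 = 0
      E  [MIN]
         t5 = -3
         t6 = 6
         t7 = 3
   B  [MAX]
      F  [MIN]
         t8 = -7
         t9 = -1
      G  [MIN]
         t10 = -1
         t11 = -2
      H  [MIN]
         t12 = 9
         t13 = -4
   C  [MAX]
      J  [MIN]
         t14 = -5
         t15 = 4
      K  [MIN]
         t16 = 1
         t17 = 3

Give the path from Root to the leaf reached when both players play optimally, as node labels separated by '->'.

D (MIN): min(8, -2, -8, 0) = -8
E (MIN): min(-3, 6, 3) = -3
A (MAX): max(-8, -3) = -3
F (MIN): min(-7, -1) = -7
G (MIN): min(-1, -2) = -2
H (MIN): min(9, -4) = -4
B (MAX): max(-7, -2, -4) = -2
J (MIN): min(-5, 4) = -5
K (MIN): min(1, 3) = 1
C (MAX): max(-5, 1) = 1
Root (MIN): min(-3, -2, 1) = -3
At Root, MIN picks A (lowest: -3).
At A, MAX picks E (highest: -3).
At E, MIN picks t5 (lowest: -3).
Terminal value -3.

Root -> A -> E -> t5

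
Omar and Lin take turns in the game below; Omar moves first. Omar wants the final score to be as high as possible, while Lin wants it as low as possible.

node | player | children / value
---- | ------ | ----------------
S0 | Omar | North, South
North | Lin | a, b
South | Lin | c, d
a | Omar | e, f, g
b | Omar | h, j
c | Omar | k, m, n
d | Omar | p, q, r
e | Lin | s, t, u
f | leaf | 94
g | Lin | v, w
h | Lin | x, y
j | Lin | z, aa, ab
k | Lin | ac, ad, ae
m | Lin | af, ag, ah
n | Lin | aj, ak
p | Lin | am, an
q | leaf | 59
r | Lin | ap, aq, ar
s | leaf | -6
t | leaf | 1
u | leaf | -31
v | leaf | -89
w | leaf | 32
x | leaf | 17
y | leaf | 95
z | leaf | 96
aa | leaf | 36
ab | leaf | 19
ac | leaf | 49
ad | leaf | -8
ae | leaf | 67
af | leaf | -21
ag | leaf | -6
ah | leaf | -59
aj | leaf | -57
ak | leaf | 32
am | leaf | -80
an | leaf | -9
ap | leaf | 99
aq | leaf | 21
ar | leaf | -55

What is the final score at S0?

e (Lin): min(-6, 1, -31) = -31
g (Lin): min(-89, 32) = -89
a (Omar): max(-31, 94, -89) = 94
h (Lin): min(17, 95) = 17
j (Lin): min(96, 36, 19) = 19
b (Omar): max(17, 19) = 19
North (Lin): min(94, 19) = 19
k (Lin): min(49, -8, 67) = -8
m (Lin): min(-21, -6, -59) = -59
n (Lin): min(-57, 32) = -57
c (Omar): max(-8, -59, -57) = -8
p (Lin): min(-80, -9) = -80
r (Lin): min(99, 21, -55) = -55
d (Omar): max(-80, 59, -55) = 59
South (Lin): min(-8, 59) = -8
S0 (Omar): max(19, -8) = 19

19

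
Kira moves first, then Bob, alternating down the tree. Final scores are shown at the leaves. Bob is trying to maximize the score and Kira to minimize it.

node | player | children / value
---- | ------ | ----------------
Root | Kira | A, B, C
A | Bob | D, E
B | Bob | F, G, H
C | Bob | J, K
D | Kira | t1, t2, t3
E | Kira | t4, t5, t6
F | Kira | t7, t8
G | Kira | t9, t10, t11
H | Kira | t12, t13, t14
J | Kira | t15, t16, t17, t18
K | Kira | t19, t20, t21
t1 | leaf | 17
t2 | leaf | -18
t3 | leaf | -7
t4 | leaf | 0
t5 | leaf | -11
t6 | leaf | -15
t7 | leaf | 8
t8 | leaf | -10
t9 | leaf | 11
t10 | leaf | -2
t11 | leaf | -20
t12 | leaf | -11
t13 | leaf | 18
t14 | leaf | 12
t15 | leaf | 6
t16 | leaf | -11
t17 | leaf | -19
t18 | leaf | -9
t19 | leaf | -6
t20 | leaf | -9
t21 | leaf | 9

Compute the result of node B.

-10

F (Kira): min(8, -10) = -10
G (Kira): min(11, -2, -20) = -20
H (Kira): min(-11, 18, 12) = -11
B (Bob): max(-10, -20, -11) = -10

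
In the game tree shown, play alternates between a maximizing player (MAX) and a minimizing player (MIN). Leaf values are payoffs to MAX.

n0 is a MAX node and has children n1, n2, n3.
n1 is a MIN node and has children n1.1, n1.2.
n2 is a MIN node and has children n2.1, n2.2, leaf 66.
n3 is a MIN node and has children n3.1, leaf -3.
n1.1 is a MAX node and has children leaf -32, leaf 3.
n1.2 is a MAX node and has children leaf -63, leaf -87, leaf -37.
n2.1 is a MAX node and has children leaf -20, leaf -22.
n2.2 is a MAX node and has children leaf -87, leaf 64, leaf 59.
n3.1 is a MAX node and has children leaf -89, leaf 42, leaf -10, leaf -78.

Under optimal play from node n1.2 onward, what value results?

n1.2 (MAX): max(-63, -87, -37) = -37

-37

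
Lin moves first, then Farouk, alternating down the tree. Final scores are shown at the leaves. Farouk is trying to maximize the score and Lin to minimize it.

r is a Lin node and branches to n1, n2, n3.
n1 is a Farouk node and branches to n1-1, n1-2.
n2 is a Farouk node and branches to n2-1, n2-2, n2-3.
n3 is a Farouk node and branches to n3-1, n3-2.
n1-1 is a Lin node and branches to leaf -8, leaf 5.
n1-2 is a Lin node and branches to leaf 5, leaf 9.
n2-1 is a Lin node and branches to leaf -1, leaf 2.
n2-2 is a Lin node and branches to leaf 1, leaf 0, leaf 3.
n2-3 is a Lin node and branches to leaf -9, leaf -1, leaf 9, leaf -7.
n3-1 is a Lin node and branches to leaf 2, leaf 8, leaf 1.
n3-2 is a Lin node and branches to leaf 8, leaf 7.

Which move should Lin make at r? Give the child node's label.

n2

n1-1 (Lin): min(-8, 5) = -8
n1-2 (Lin): min(5, 9) = 5
n1 (Farouk): max(-8, 5) = 5
n2-1 (Lin): min(-1, 2) = -1
n2-2 (Lin): min(1, 0, 3) = 0
n2-3 (Lin): min(-9, -1, 9, -7) = -9
n2 (Farouk): max(-1, 0, -9) = 0
n3-1 (Lin): min(2, 8, 1) = 1
n3-2 (Lin): min(8, 7) = 7
n3 (Farouk): max(1, 7) = 7
r (Lin): min(5, 0, 7) = 0
Lin at r wants the lowest of {n1=5, n2=0, n3=7}, so chooses n2.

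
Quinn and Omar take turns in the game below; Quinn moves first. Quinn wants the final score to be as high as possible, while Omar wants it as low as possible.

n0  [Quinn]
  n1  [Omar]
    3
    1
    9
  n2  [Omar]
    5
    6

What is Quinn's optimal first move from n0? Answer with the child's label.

n1 (Omar): min(3, 1, 9) = 1
n2 (Omar): min(5, 6) = 5
n0 (Quinn): max(1, 5) = 5
Quinn at n0 wants the highest of {n1=1, n2=5}, so chooses n2.

n2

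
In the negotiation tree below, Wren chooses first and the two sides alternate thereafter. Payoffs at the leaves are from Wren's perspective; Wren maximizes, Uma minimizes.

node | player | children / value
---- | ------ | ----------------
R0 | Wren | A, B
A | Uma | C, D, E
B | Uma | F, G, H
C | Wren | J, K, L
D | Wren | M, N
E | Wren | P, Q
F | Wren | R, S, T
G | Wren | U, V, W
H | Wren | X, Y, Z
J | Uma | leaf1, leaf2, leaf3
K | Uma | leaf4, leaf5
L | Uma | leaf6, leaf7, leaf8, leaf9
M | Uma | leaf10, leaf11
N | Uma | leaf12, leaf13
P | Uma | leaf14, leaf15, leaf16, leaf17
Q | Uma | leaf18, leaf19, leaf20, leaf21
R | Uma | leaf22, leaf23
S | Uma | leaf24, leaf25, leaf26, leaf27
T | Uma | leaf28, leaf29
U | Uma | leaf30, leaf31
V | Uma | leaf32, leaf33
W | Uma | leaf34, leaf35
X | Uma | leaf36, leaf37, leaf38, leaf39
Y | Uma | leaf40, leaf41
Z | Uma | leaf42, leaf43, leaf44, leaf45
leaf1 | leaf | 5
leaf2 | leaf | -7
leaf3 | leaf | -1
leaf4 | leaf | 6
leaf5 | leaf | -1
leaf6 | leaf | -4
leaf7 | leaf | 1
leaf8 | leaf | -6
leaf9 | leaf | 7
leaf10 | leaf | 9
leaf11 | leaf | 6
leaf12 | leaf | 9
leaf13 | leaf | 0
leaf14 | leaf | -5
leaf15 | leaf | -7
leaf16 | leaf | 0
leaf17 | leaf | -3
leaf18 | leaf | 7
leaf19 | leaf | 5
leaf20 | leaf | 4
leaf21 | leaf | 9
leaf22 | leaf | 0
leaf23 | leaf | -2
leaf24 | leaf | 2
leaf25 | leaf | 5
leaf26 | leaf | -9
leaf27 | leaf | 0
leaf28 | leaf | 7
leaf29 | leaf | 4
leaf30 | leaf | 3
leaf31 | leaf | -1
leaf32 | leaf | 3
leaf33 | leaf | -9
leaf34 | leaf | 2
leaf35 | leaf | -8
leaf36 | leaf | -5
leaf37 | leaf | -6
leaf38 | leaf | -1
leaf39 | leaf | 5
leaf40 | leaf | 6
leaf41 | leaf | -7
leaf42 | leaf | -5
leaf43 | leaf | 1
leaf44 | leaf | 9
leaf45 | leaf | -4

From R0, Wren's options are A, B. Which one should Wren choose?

A

J (Uma): min(5, -7, -1) = -7
K (Uma): min(6, -1) = -1
L (Uma): min(-4, 1, -6, 7) = -6
C (Wren): max(-7, -1, -6) = -1
M (Uma): min(9, 6) = 6
N (Uma): min(9, 0) = 0
D (Wren): max(6, 0) = 6
P (Uma): min(-5, -7, 0, -3) = -7
Q (Uma): min(7, 5, 4, 9) = 4
E (Wren): max(-7, 4) = 4
A (Uma): min(-1, 6, 4) = -1
R (Uma): min(0, -2) = -2
S (Uma): min(2, 5, -9, 0) = -9
T (Uma): min(7, 4) = 4
F (Wren): max(-2, -9, 4) = 4
U (Uma): min(3, -1) = -1
V (Uma): min(3, -9) = -9
W (Uma): min(2, -8) = -8
G (Wren): max(-1, -9, -8) = -1
X (Uma): min(-5, -6, -1, 5) = -6
Y (Uma): min(6, -7) = -7
Z (Uma): min(-5, 1, 9, -4) = -5
H (Wren): max(-6, -7, -5) = -5
B (Uma): min(4, -1, -5) = -5
R0 (Wren): max(-1, -5) = -1
Wren at R0 wants the highest of {A=-1, B=-5}, so chooses A.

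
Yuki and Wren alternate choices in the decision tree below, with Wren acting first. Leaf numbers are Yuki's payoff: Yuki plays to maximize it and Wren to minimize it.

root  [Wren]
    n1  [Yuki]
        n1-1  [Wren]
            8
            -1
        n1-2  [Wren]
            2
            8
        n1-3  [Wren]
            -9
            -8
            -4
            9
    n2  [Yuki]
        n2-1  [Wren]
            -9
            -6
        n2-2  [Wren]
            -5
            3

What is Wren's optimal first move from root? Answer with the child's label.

n1-1 (Wren): min(8, -1) = -1
n1-2 (Wren): min(2, 8) = 2
n1-3 (Wren): min(-9, -8, -4, 9) = -9
n1 (Yuki): max(-1, 2, -9) = 2
n2-1 (Wren): min(-9, -6) = -9
n2-2 (Wren): min(-5, 3) = -5
n2 (Yuki): max(-9, -5) = -5
root (Wren): min(2, -5) = -5
Wren at root wants the lowest of {n1=2, n2=-5}, so chooses n2.

n2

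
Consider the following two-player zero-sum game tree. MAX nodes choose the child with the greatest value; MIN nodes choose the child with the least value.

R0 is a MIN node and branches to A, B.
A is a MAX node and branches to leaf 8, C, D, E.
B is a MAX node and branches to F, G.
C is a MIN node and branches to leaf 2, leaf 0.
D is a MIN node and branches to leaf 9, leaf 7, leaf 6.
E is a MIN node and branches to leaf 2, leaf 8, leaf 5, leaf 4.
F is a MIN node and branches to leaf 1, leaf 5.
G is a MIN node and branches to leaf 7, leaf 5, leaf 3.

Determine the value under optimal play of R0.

3

C (MIN): min(2, 0) = 0
D (MIN): min(9, 7, 6) = 6
E (MIN): min(2, 8, 5, 4) = 2
A (MAX): max(8, 0, 6, 2) = 8
F (MIN): min(1, 5) = 1
G (MIN): min(7, 5, 3) = 3
B (MAX): max(1, 3) = 3
R0 (MIN): min(8, 3) = 3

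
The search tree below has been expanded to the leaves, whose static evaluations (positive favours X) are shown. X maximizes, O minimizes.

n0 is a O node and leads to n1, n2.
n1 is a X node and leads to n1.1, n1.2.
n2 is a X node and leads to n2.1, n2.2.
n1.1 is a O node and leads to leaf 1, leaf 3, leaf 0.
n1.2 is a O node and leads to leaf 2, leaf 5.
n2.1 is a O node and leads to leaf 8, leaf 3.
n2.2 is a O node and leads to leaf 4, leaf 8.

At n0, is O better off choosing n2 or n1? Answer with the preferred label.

n2.1 (O): min(8, 3) = 3
n2.2 (O): min(4, 8) = 4
n2 (X): max(3, 4) = 4
n1.1 (O): min(1, 3, 0) = 0
n1.2 (O): min(2, 5) = 2
n1 (X): max(0, 2) = 2
O prefers the lower value; n2=4, n1=2. n1 is better since 2 < 4.

n1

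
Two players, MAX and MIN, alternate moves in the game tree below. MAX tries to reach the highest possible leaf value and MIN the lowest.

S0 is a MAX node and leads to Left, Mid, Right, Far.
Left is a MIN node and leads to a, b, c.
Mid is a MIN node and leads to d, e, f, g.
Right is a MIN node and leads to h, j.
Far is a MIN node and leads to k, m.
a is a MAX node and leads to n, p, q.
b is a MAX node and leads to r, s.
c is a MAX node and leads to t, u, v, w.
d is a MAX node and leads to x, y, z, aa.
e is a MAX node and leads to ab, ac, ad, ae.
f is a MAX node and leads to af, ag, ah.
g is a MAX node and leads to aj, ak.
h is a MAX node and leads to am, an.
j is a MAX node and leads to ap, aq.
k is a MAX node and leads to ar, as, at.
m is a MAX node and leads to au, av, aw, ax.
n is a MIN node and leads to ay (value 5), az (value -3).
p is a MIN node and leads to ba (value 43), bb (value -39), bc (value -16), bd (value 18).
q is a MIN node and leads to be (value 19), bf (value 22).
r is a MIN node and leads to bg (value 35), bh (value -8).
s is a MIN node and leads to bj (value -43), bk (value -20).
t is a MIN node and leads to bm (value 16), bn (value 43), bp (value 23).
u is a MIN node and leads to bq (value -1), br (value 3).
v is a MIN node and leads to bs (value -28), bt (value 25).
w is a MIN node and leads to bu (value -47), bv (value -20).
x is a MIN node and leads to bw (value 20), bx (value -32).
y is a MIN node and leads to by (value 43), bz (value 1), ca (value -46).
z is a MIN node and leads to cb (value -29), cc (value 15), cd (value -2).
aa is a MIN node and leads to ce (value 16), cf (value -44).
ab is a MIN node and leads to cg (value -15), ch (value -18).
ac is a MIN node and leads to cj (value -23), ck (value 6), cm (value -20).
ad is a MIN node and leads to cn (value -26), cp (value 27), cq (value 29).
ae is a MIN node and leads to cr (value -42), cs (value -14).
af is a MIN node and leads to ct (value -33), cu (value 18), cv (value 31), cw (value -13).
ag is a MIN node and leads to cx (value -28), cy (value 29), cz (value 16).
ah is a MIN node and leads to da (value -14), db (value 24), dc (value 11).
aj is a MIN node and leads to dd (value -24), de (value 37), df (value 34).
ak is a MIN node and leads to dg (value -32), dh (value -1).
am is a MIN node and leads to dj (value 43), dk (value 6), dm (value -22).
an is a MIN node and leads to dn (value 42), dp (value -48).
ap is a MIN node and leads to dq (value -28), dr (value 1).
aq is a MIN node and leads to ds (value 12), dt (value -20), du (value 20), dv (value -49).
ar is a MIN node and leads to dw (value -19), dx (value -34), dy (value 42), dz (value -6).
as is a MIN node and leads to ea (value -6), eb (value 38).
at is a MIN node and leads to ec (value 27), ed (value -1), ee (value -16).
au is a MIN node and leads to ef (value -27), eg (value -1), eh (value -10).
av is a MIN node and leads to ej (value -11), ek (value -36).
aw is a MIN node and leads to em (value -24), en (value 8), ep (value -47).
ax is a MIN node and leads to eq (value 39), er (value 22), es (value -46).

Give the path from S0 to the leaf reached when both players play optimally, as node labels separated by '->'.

n (MIN): min(5, -3) = -3
p (MIN): min(43, -39, -16, 18) = -39
q (MIN): min(19, 22) = 19
a (MAX): max(-3, -39, 19) = 19
r (MIN): min(35, -8) = -8
s (MIN): min(-43, -20) = -43
b (MAX): max(-8, -43) = -8
t (MIN): min(16, 43, 23) = 16
u (MIN): min(-1, 3) = -1
v (MIN): min(-28, 25) = -28
w (MIN): min(-47, -20) = -47
c (MAX): max(16, -1, -28, -47) = 16
Left (MIN): min(19, -8, 16) = -8
x (MIN): min(20, -32) = -32
y (MIN): min(43, 1, -46) = -46
z (MIN): min(-29, 15, -2) = -29
aa (MIN): min(16, -44) = -44
d (MAX): max(-32, -46, -29, -44) = -29
ab (MIN): min(-15, -18) = -18
ac (MIN): min(-23, 6, -20) = -23
ad (MIN): min(-26, 27, 29) = -26
ae (MIN): min(-42, -14) = -42
e (MAX): max(-18, -23, -26, -42) = -18
af (MIN): min(-33, 18, 31, -13) = -33
ag (MIN): min(-28, 29, 16) = -28
ah (MIN): min(-14, 24, 11) = -14
f (MAX): max(-33, -28, -14) = -14
aj (MIN): min(-24, 37, 34) = -24
ak (MIN): min(-32, -1) = -32
g (MAX): max(-24, -32) = -24
Mid (MIN): min(-29, -18, -14, -24) = -29
am (MIN): min(43, 6, -22) = -22
an (MIN): min(42, -48) = -48
h (MAX): max(-22, -48) = -22
ap (MIN): min(-28, 1) = -28
aq (MIN): min(12, -20, 20, -49) = -49
j (MAX): max(-28, -49) = -28
Right (MIN): min(-22, -28) = -28
ar (MIN): min(-19, -34, 42, -6) = -34
as (MIN): min(-6, 38) = -6
at (MIN): min(27, -1, -16) = -16
k (MAX): max(-34, -6, -16) = -6
au (MIN): min(-27, -1, -10) = -27
av (MIN): min(-11, -36) = -36
aw (MIN): min(-24, 8, -47) = -47
ax (MIN): min(39, 22, -46) = -46
m (MAX): max(-27, -36, -47, -46) = -27
Far (MIN): min(-6, -27) = -27
S0 (MAX): max(-8, -29, -28, -27) = -8
At S0, MAX picks Left (highest: -8).
At Left, MIN picks b (lowest: -8).
At b, MAX picks r (highest: -8).
At r, MIN picks bh (lowest: -8).
Terminal value -8.

S0 -> Left -> b -> r -> bh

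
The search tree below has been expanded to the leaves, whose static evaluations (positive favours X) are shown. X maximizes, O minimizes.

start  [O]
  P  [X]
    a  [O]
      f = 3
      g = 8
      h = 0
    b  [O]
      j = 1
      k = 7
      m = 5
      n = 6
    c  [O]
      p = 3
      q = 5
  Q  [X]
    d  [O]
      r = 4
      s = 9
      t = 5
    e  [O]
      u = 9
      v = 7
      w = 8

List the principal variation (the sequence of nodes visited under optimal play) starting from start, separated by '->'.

a (O): min(3, 8, 0) = 0
b (O): min(1, 7, 5, 6) = 1
c (O): min(3, 5) = 3
P (X): max(0, 1, 3) = 3
d (O): min(4, 9, 5) = 4
e (O): min(9, 7, 8) = 7
Q (X): max(4, 7) = 7
start (O): min(3, 7) = 3
At start, O picks P (lowest: 3).
At P, X picks c (highest: 3).
At c, O picks p (lowest: 3).
Terminal value 3.

start -> P -> c -> p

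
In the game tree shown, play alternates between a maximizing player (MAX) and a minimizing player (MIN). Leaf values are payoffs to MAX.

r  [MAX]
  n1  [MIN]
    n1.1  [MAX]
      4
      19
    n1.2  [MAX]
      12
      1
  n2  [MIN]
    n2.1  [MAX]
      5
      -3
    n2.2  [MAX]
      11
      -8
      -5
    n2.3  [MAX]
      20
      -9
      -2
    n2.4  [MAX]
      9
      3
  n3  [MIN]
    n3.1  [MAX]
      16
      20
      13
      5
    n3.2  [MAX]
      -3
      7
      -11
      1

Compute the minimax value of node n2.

5

n2.1 (MAX): max(5, -3) = 5
n2.2 (MAX): max(11, -8, -5) = 11
n2.3 (MAX): max(20, -9, -2) = 20
n2.4 (MAX): max(9, 3) = 9
n2 (MIN): min(5, 11, 20, 9) = 5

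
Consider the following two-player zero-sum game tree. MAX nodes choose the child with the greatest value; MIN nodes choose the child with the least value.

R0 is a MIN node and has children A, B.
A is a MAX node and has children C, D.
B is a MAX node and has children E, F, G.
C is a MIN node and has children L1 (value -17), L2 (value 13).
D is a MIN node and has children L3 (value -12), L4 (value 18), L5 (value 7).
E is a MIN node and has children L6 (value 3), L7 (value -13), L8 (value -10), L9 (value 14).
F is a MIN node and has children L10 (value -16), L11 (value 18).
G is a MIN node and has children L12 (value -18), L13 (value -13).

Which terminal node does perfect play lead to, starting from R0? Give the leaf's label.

L7

C (MIN): min(-17, 13) = -17
D (MIN): min(-12, 18, 7) = -12
A (MAX): max(-17, -12) = -12
E (MIN): min(3, -13, -10, 14) = -13
F (MIN): min(-16, 18) = -16
G (MIN): min(-18, -13) = -18
B (MAX): max(-13, -16, -18) = -13
R0 (MIN): min(-12, -13) = -13
At R0, MIN picks B (lowest: -13).
At B, MAX picks E (highest: -13).
At E, MIN picks L7 (lowest: -13).
Terminal value -13.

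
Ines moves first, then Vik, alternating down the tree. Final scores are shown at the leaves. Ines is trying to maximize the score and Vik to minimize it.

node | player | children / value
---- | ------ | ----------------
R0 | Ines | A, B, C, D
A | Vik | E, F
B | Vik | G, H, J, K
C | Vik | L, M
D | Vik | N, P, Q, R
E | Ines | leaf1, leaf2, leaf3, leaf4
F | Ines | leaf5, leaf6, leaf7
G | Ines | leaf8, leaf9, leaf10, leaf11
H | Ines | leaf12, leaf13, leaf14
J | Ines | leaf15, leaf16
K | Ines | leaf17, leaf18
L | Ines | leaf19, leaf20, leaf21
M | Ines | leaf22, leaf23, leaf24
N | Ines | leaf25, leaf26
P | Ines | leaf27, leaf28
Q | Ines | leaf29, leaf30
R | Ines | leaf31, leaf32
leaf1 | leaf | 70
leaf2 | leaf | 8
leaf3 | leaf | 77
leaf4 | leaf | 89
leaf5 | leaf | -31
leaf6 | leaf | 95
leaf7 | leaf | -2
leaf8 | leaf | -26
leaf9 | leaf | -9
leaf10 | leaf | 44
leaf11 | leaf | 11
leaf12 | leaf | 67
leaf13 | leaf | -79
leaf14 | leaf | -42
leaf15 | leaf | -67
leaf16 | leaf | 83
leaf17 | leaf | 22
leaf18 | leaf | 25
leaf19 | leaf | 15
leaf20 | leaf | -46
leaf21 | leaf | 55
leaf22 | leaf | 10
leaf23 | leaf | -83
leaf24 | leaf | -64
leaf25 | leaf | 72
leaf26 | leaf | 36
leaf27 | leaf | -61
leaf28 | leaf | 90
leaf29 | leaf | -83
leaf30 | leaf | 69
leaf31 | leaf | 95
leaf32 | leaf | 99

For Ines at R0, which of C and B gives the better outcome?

B

L (Ines): max(15, -46, 55) = 55
M (Ines): max(10, -83, -64) = 10
C (Vik): min(55, 10) = 10
G (Ines): max(-26, -9, 44, 11) = 44
H (Ines): max(67, -79, -42) = 67
J (Ines): max(-67, 83) = 83
K (Ines): max(22, 25) = 25
B (Vik): min(44, 67, 83, 25) = 25
Ines prefers the higher value; C=10, B=25. B is better since 25 > 10.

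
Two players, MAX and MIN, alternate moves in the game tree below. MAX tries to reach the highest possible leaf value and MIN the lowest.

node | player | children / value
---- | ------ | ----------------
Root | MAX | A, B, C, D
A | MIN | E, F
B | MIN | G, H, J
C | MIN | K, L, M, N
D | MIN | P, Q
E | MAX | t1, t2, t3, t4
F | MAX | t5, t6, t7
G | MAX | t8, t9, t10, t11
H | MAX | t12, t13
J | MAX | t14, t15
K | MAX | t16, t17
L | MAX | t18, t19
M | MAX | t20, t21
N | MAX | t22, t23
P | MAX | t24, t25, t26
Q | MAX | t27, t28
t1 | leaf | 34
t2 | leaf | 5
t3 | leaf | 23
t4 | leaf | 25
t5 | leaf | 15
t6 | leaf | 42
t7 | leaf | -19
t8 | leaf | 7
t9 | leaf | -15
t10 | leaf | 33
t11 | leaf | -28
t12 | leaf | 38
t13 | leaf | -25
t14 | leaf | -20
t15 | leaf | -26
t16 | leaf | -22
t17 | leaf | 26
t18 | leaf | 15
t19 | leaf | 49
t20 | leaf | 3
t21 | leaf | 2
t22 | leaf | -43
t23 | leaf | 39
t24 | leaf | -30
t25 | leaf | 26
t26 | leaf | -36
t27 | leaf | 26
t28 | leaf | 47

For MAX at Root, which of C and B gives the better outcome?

K (MAX): max(-22, 26) = 26
L (MAX): max(15, 49) = 49
M (MAX): max(3, 2) = 3
N (MAX): max(-43, 39) = 39
C (MIN): min(26, 49, 3, 39) = 3
G (MAX): max(7, -15, 33, -28) = 33
H (MAX): max(38, -25) = 38
J (MAX): max(-20, -26) = -20
B (MIN): min(33, 38, -20) = -20
MAX prefers the higher value; C=3, B=-20. C is better since 3 > -20.

C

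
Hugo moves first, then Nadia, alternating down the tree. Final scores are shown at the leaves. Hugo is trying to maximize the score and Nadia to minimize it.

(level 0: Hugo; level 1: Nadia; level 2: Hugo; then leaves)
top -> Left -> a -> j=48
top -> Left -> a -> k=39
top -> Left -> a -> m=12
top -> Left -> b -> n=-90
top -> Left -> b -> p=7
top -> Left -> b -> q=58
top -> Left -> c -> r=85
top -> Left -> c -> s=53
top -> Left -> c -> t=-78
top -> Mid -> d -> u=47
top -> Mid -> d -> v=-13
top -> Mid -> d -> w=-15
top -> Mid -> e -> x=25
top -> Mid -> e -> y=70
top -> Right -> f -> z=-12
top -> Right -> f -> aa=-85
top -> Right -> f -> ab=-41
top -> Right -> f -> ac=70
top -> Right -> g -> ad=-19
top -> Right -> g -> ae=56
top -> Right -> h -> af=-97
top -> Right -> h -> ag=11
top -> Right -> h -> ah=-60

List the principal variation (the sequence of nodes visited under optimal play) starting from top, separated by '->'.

a (Hugo): max(48, 39, 12) = 48
b (Hugo): max(-90, 7, 58) = 58
c (Hugo): max(85, 53, -78) = 85
Left (Nadia): min(48, 58, 85) = 48
d (Hugo): max(47, -13, -15) = 47
e (Hugo): max(25, 70) = 70
Mid (Nadia): min(47, 70) = 47
f (Hugo): max(-12, -85, -41, 70) = 70
g (Hugo): max(-19, 56) = 56
h (Hugo): max(-97, 11, -60) = 11
Right (Nadia): min(70, 56, 11) = 11
top (Hugo): max(48, 47, 11) = 48
At top, Hugo picks Left (highest: 48).
At Left, Nadia picks a (lowest: 48).
At a, Hugo picks j (highest: 48).
Terminal value 48.

top -> Left -> a -> j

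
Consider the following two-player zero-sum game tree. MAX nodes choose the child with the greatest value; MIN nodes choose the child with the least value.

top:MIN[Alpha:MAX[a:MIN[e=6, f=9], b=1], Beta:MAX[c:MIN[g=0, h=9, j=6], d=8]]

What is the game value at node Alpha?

6

a (MIN): min(6, 9) = 6
Alpha (MAX): max(6, 1) = 6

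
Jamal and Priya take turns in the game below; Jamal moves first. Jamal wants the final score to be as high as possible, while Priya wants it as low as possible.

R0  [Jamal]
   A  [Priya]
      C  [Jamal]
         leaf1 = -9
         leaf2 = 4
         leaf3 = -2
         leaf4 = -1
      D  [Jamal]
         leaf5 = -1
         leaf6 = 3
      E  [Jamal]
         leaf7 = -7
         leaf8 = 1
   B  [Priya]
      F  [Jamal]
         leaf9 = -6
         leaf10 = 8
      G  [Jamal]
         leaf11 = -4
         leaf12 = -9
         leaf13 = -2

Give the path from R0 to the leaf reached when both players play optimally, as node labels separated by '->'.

R0 -> A -> E -> leaf8

C (Jamal): max(-9, 4, -2, -1) = 4
D (Jamal): max(-1, 3) = 3
E (Jamal): max(-7, 1) = 1
A (Priya): min(4, 3, 1) = 1
F (Jamal): max(-6, 8) = 8
G (Jamal): max(-4, -9, -2) = -2
B (Priya): min(8, -2) = -2
R0 (Jamal): max(1, -2) = 1
At R0, Jamal picks A (highest: 1).
At A, Priya picks E (lowest: 1).
At E, Jamal picks leaf8 (highest: 1).
Terminal value 1.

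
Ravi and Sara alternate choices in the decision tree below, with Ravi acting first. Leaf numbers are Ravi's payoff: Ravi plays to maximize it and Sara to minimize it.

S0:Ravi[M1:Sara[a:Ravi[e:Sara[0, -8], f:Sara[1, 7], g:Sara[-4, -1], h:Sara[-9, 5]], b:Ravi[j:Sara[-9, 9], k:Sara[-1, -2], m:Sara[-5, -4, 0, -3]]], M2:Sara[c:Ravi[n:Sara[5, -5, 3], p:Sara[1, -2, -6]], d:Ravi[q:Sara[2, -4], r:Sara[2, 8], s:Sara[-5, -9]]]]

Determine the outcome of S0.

e (Sara): min(0, -8) = -8
f (Sara): min(1, 7) = 1
g (Sara): min(-4, -1) = -4
h (Sara): min(-9, 5) = -9
a (Ravi): max(-8, 1, -4, -9) = 1
j (Sara): min(-9, 9) = -9
k (Sara): min(-1, -2) = -2
m (Sara): min(-5, -4, 0, -3) = -5
b (Ravi): max(-9, -2, -5) = -2
M1 (Sara): min(1, -2) = -2
n (Sara): min(5, -5, 3) = -5
p (Sara): min(1, -2, -6) = -6
c (Ravi): max(-5, -6) = -5
q (Sara): min(2, -4) = -4
r (Sara): min(2, 8) = 2
s (Sara): min(-5, -9) = -9
d (Ravi): max(-4, 2, -9) = 2
M2 (Sara): min(-5, 2) = -5
S0 (Ravi): max(-2, -5) = -2

-2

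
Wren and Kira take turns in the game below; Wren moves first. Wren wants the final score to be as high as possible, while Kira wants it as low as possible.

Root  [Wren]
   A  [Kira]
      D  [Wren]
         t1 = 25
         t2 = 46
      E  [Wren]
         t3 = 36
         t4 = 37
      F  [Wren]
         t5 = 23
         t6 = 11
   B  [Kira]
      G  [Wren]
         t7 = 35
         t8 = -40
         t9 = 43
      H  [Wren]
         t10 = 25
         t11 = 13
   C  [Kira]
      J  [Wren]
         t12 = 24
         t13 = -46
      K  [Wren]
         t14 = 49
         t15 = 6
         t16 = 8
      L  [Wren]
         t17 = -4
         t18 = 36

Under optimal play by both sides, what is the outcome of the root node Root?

25

D (Wren): max(25, 46) = 46
E (Wren): max(36, 37) = 37
F (Wren): max(23, 11) = 23
A (Kira): min(46, 37, 23) = 23
G (Wren): max(35, -40, 43) = 43
H (Wren): max(25, 13) = 25
B (Kira): min(43, 25) = 25
J (Wren): max(24, -46) = 24
K (Wren): max(49, 6, 8) = 49
L (Wren): max(-4, 36) = 36
C (Kira): min(24, 49, 36) = 24
Root (Wren): max(23, 25, 24) = 25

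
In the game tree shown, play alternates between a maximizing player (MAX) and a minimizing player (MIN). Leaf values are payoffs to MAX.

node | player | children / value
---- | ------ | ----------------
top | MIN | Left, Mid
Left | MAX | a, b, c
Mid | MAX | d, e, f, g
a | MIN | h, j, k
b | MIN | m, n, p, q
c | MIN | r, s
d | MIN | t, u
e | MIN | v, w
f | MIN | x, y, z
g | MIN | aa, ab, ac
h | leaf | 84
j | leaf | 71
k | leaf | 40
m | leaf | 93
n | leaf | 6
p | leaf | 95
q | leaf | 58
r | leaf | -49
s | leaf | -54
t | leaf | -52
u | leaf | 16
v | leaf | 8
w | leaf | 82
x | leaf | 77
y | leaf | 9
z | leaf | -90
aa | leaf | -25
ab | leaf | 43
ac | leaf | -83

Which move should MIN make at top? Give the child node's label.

a (MIN): min(84, 71, 40) = 40
b (MIN): min(93, 6, 95, 58) = 6
c (MIN): min(-49, -54) = -54
Left (MAX): max(40, 6, -54) = 40
d (MIN): min(-52, 16) = -52
e (MIN): min(8, 82) = 8
f (MIN): min(77, 9, -90) = -90
g (MIN): min(-25, 43, -83) = -83
Mid (MAX): max(-52, 8, -90, -83) = 8
top (MIN): min(40, 8) = 8
MIN at top wants the lowest of {Left=40, Mid=8}, so chooses Mid.

Mid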